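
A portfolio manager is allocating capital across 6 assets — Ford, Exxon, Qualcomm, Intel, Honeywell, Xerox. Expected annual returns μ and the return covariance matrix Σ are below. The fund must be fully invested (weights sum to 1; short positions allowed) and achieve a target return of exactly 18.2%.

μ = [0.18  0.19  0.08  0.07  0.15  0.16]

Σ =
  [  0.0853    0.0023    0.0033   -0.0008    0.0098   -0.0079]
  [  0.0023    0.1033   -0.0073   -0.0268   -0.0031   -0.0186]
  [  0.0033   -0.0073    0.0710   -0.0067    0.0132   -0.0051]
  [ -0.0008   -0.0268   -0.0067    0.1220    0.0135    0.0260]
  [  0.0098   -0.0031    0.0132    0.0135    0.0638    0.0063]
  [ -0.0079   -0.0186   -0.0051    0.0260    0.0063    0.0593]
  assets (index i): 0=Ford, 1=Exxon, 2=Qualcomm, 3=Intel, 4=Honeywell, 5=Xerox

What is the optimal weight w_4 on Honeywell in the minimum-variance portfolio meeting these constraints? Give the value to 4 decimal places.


0.1763

x=Σ⁻¹μ = [2.1612  2.6646  1.3218  0.3084  1.4498  3.6463]
y=Σ⁻¹𝟙 = [11.7780  16.4785  16.0024  7.4687  7.7121  20.8834]
a=μᵀx=1.823513  b=𝟙ᵀx=11.552126  c=𝟙ᵀy=80.323164  D=ac−b²=13.018709
λ₁=(c·0.182−b)/D = (80.323164·0.182−11.552126)/13.018709 = 0.235560
λ₂=(a−b·0.182)/D = (1.823513−11.552126·0.182)/13.018709 = -0.021429
w* = 0.235560·x + -0.021429·y:
  w_0 = 0.235560·2.1612 + -0.021429·11.7780 = 0.2567  (Ford)
  w_1 = 0.235560·2.6646 + -0.021429·16.4785 = 0.2746  (Exxon)
  w_2 = 0.235560·1.3218 + -0.021429·16.0024 = -0.0316  (Qualcomm)
  w_3 = 0.235560·0.3084 + -0.021429·7.4687 = -0.0874  (Intel)
  w_4 = 0.235560·1.4498 + -0.021429·7.7121 = 0.1763  (Honeywell)
  w_5 = 0.235560·3.6463 + -0.021429·20.8834 = 0.4114  (Xerox)
Σw_i=1.0000  μᵀw=0.1820
σ²=wᵀΣw=λ₁·μ_p+λ₂ = 0.235560·0.182 + -0.021429 = 0.021443 ≈ 0.0214


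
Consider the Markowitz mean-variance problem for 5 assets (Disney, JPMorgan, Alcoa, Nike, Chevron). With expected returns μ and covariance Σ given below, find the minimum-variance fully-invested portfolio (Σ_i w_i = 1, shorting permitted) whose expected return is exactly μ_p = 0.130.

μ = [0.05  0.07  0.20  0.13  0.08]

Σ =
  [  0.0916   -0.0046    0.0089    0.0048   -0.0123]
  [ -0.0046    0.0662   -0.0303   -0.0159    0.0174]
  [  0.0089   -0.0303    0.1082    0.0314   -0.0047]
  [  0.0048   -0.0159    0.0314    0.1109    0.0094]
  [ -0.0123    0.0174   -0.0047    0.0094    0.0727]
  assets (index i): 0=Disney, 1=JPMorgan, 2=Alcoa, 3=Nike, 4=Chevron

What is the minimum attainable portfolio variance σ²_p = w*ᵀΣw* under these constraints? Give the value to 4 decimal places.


0.0223

p=Σ⁻¹μ = [0.4943  2.0931  2.2033  0.7655  0.7265]
q=Σ⁻¹𝟙 = [11.8132  20.4771  12.4378  7.0088  10.7507]
a=μᵀp=0.769539  b=𝟙ᵀp=6.282821  c=𝟙ᵀq=62.487630  D=ac−b²=8.612811
λ₁=(c·0.130−b)/D = (62.487630·0.130−6.282821)/8.612811 = 0.213702
λ₂=(a−b·0.130)/D = (0.769539−6.282821·0.130)/8.612811 = -0.005483
w* = 0.213702·p + -0.005483·q:
  w_0 = 0.213702·0.4943 + -0.005483·11.8132 = 0.0409  (Disney)
  w_1 = 0.213702·2.0931 + -0.005483·20.4771 = 0.3350  (JPMorgan)
  w_2 = 0.213702·2.2033 + -0.005483·12.4378 = 0.4027  (Alcoa)
  w_3 = 0.213702·0.7655 + -0.005483·7.0088 = 0.1252  (Nike)
  w_4 = 0.213702·0.7265 + -0.005483·10.7507 = 0.0963  (Chevron)
Σw_i=1.0000  μᵀw=0.1300
σ²=wᵀΣw=λ₁·μ_p+λ₂ = 0.213702·0.130 + -0.005483 = 0.022298 ≈ 0.0223


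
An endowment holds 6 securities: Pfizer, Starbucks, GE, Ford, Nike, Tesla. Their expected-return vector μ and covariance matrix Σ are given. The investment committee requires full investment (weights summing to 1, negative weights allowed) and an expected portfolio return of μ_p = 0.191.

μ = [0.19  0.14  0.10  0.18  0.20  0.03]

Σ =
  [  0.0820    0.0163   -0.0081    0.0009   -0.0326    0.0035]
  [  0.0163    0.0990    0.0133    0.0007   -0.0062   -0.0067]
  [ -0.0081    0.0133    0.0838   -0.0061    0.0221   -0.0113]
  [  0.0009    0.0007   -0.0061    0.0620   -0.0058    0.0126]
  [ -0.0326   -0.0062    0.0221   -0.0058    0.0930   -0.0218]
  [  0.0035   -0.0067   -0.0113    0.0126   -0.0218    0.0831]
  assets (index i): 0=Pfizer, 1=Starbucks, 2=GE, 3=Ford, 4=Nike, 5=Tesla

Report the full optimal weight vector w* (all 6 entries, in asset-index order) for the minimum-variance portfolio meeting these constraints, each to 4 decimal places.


p=Σ⁻¹μ = [3.5929  0.9920  0.7524  3.0779  3.6992  0.8957]
q=Σ⁻¹𝟙 = [18.8203  7.8439  10.5061  15.3822  20.1458  16.2547]
a=μᵀp=2.217512  b=𝟙ᵀp=13.010181  c=𝟙ᵀq=88.952805  D=ac−b²=27.989058
λ₁=(c·0.191−b)/D = (88.952805·0.191−13.010181)/27.989058 = 0.142191
λ₂=(a−b·0.191)/D = (2.217512−13.010181·0.191)/27.989058 = -0.009555
w* = 0.142191·p + -0.009555·q:
  w_0 = 0.142191·3.5929 + -0.009555·18.8203 = 0.3310  (Pfizer)
  w_1 = 0.142191·0.9920 + -0.009555·7.8439 = 0.0661  (Starbucks)
  w_2 = 0.142191·0.7524 + -0.009555·10.5061 = 0.0066  (GE)
  w_3 = 0.142191·3.0779 + -0.009555·15.3822 = 0.2907  (Ford)
  w_4 = 0.142191·3.6992 + -0.009555·20.1458 = 0.3335  (Nike)
  w_5 = 0.142191·0.8957 + -0.009555·16.2547 = -0.0279  (Tesla)
Σw_i=1.0000  μᵀw=0.1910
σ²=wᵀΣw=λ₁·μ_p+λ₂ = 0.142191·0.191 + -0.009555 = 0.017604 ≈ 0.0176

0.3310  0.0661  0.0066  0.2907  0.3335  -0.0279


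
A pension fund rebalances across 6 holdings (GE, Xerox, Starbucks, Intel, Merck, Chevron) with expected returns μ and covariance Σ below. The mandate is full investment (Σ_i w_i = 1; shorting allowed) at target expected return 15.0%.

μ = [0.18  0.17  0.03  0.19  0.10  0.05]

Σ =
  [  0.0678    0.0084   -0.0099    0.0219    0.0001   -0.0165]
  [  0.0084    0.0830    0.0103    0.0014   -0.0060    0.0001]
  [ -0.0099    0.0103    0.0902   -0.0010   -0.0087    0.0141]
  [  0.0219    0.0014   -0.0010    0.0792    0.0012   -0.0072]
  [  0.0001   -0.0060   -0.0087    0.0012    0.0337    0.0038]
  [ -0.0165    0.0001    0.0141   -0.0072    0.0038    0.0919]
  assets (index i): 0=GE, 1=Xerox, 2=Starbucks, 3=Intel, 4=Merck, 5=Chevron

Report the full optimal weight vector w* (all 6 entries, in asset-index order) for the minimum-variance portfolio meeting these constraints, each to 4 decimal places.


0.2204  0.2252  -0.0010  0.2156  0.2822  0.0576

u=Σ⁻¹μ = [2.1032  1.9742  0.5441  1.8160  3.2935  0.8421]
v=Σ⁻¹𝟙 = [14.9878  11.1621  13.0831  8.9311  33.4503  10.8695]
a=μᵀu=1.447028  b=𝟙ᵀu=10.573272  c=𝟙ᵀv=92.483931  D=ac−b²=22.032785
λ₁=(c·0.150−b)/D = (92.483931·0.150−10.573272)/22.032785 = 0.149746
λ₂=(a−b·0.150)/D = (1.447028−10.573272·0.150)/22.032785 = -0.006307
w* = 0.149746·u + -0.006307·v:
  w_0 = 0.149746·2.1032 + -0.006307·14.9878 = 0.2204  (GE)
  w_1 = 0.149746·1.9742 + -0.006307·11.1621 = 0.2252  (Xerox)
  w_2 = 0.149746·0.5441 + -0.006307·13.0831 = -0.0010  (Starbucks)
  w_3 = 0.149746·1.8160 + -0.006307·8.9311 = 0.2156  (Intel)
  w_4 = 0.149746·3.2935 + -0.006307·33.4503 = 0.2822  (Merck)
  w_5 = 0.149746·0.8421 + -0.006307·10.8695 = 0.0576  (Chevron)
Σw_i=1.0000  μᵀw=0.1500
σ²=wᵀΣw=λ₁·μ_p+λ₂ = 0.149746·0.150 + -0.006307 = 0.016155 ≈ 0.0162


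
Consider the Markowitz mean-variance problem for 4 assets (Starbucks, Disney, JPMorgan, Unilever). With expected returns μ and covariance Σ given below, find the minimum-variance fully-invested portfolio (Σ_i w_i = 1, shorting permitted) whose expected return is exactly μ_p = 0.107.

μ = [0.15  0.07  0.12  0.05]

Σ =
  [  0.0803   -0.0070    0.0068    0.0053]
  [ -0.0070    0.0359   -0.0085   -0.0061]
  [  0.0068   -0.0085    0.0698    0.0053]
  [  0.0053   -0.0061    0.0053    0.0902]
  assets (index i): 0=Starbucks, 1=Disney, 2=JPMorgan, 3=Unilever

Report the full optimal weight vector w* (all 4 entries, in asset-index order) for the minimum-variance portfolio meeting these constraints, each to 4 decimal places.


0.3035  0.3762  0.2733  0.0470

x=Σ⁻¹μ = [1.9260  2.8501  1.8387  0.5259]
y=Σ⁻¹𝟙 = [13.4466  36.3991  16.5544  11.7852]
a=μᵀx=0.735351  b=𝟙ᵀx=7.140714  c=𝟙ᵀy=78.185322  D=ac−b²=6.503856
λ₁=(c·0.107−b)/D = (78.185322·0.107−7.140714)/6.503856 = 0.188368
λ₂=(a−b·0.107)/D = (0.735351−7.140714·0.107)/6.503856 = -0.004414
w* = 0.188368·x + -0.004414·y:
  w_0 = 0.188368·1.9260 + -0.004414·13.4466 = 0.3035  (Starbucks)
  w_1 = 0.188368·2.8501 + -0.004414·36.3991 = 0.3762  (Disney)
  w_2 = 0.188368·1.8387 + -0.004414·16.5544 = 0.2733  (JPMorgan)
  w_3 = 0.188368·0.5259 + -0.004414·11.7852 = 0.0470  (Unilever)
Σw_i=1.0000  μᵀw=0.1070
σ²=wᵀΣw=λ₁·μ_p+λ₂ = 0.188368·0.107 + -0.004414 = 0.015742 ≈ 0.0157


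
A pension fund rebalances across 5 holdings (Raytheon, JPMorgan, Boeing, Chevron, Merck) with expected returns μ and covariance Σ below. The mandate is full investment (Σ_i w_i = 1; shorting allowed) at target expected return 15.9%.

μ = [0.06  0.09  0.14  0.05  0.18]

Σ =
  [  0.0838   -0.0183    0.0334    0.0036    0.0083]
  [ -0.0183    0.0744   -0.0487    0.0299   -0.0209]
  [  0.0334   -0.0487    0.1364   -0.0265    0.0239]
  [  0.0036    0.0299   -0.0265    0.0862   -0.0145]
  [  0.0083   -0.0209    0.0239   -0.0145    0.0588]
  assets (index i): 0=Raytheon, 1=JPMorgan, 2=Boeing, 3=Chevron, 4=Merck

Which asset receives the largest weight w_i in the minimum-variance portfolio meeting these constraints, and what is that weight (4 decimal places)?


Merck (0.6096)

x=Σ⁻¹μ = [0.4074  3.0856  1.5022  0.5650  3.6292]
y=Σ⁻¹𝟙 = [10.2147  26.3738  12.1841  9.5291  22.3368]
a=μᵀx=1.193960  b=𝟙ᵀx=9.189373  c=𝟙ᵀy=80.638503  D=ac−b²=11.834602
λ₁=(c·0.159−b)/D = (80.638503·0.159−9.189373)/11.834602 = 0.306909
λ₂=(a−b·0.159)/D = (1.193960−9.189373·0.159)/11.834602 = -0.022574
w* = 0.306909·x + -0.022574·y:
  w_0 = 0.306909·0.4074 + -0.022574·10.2147 = -0.1056  (Raytheon)
  w_1 = 0.306909·3.0856 + -0.022574·26.3738 = 0.3516  (JPMorgan)
  w_2 = 0.306909·1.5022 + -0.022574·12.1841 = 0.1860  (Boeing)
  w_3 = 0.306909·0.5650 + -0.022574·9.5291 = -0.0417  (Chevron)
  w_4 = 0.306909·3.6292 + -0.022574·22.3368 = 0.6096  (Merck)
Σw_i=1.0000  μᵀw=0.1590
σ²=wᵀΣw=λ₁·μ_p+λ₂ = 0.306909·0.159 + -0.022574 = 0.026225 ≈ 0.0262


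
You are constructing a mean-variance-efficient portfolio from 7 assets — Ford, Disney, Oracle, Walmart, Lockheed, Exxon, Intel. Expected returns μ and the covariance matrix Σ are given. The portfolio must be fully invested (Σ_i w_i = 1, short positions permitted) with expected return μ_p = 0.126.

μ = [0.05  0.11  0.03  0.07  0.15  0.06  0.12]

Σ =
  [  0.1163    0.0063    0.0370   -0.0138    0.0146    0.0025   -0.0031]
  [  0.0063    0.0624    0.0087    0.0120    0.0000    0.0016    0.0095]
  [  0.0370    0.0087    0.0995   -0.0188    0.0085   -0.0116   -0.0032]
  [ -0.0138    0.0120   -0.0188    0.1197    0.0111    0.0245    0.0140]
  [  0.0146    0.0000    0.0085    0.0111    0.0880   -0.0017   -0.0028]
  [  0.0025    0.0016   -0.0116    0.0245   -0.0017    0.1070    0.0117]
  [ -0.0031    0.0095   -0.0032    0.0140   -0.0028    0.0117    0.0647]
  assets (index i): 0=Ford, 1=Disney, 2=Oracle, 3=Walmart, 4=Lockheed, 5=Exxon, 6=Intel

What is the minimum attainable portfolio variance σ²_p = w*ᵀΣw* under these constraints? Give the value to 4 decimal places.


x=Σ⁻¹μ = [0.1497  1.4700  0.0739  0.0350  1.7280  0.3825  1.6477]
y=Σ⁻¹𝟙 = [4.7930  11.2328  8.7443  5.2595  9.6010  7.6095  12.3701]
a=μᵀx=0.653729  b=𝟙ᵀx=5.486880  c=𝟙ᵀy=59.610123  D=ac−b²=8.863040
λ₁=(c·0.126−b)/D = (59.610123·0.126−5.486880)/8.863040 = 0.228364
λ₂=(a−b·0.126)/D = (0.653729−5.486880·0.126)/8.863040 = -0.004244
w* = 0.228364·x + -0.004244·y:
  w_0 = 0.228364·0.1497 + -0.004244·4.7930 = 0.0138  (Ford)
  w_1 = 0.228364·1.4700 + -0.004244·11.2328 = 0.2880  (Disney)
  w_2 = 0.228364·0.0739 + -0.004244·8.7443 = -0.0202  (Oracle)
  w_3 = 0.228364·0.0350 + -0.004244·5.2595 = -0.0143  (Walmart)
  w_4 = 0.228364·1.7280 + -0.004244·9.6010 = 0.3539  (Lockheed)
  w_5 = 0.228364·0.3825 + -0.004244·7.6095 = 0.0551  (Exxon)
  w_6 = 0.228364·1.6477 + -0.004244·12.3701 = 0.3238  (Intel)
Σw_i=1.0000  μᵀw=0.1260
σ²=wᵀΣw=λ₁·μ_p+λ₂ = 0.228364·0.126 + -0.004244 = 0.024530 ≈ 0.0245

0.0245


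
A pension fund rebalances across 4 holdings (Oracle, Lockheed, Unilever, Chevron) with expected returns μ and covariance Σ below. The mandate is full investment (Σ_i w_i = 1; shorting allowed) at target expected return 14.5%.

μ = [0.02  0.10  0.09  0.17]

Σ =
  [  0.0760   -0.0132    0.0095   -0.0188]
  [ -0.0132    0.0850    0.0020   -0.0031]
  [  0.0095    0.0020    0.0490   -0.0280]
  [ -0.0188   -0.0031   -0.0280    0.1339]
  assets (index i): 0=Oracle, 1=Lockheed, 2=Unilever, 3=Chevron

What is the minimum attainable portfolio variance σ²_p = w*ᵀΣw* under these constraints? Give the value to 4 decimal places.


p=Σ⁻¹μ = [0.6241  1.2796  2.7893  1.9701]
q=Σ⁻¹𝟙 = [16.2601  14.2523  25.4792  15.4092]
a=μᵀp=0.726401  b=𝟙ᵀp=6.663122  c=𝟙ᵀq=71.400821  D=ac−b²=7.468418
λ₁=(c·0.145−b)/D = (71.400821·0.145−6.663122)/7.468418 = 0.494080
λ₂=(a−b·0.145)/D = (0.726401−6.663122·0.145)/7.468418 = -0.032102
w* = 0.494080·p + -0.032102·q:
  w_0 = 0.494080·0.6241 + -0.032102·16.2601 = -0.2136  (Oracle)
  w_1 = 0.494080·1.2796 + -0.032102·14.2523 = 0.1747  (Lockheed)
  w_2 = 0.494080·2.7893 + -0.032102·25.4792 = 0.5602  (Unilever)
  w_3 = 0.494080·1.9701 + -0.032102·15.4092 = 0.4787  (Chevron)
Σw_i=1.0000  μᵀw=0.1450
σ²=wᵀΣw=λ₁·μ_p+λ₂ = 0.494080·0.145 + -0.032102 = 0.039540 ≈ 0.0395

0.0395


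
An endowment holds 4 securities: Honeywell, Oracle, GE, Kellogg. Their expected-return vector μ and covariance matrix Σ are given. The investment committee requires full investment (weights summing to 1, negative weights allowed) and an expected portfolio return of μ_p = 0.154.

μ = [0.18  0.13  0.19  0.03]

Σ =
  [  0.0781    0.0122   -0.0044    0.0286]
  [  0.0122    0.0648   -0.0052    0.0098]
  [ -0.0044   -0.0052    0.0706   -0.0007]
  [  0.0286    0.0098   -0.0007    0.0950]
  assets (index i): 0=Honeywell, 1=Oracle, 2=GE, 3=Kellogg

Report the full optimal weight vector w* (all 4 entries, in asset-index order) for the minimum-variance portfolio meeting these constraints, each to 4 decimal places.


g=Σ⁻¹μ = [2.3891  1.8820  2.9730  -0.5757]
h=Σ⁻¹𝟙 = [9.1483  14.0055  15.8299  6.4441]
a=μᵀg=1.222296  b=𝟙ᵀg=6.668416  c=𝟙ᵀh=45.427768  D=ac−b²=11.058411
λ₁=(c·0.154−b)/D = (45.427768·0.154−6.668416)/11.058411 = 0.029612
λ₂=(a−b·0.154)/D = (1.222296−6.668416·0.154)/11.058411 = 0.017666
w* = 0.029612·g + 0.017666·h:
  w_0 = 0.029612·2.3891 + 0.017666·9.1483 = 0.2324  (Honeywell)
  w_1 = 0.029612·1.8820 + 0.017666·14.0055 = 0.3032  (Oracle)
  w_2 = 0.029612·2.9730 + 0.017666·15.8299 = 0.3677  (GE)
  w_3 = 0.029612·-0.5757 + 0.017666·6.4441 = 0.0968  (Kellogg)
Σw_i=1.0000  μᵀw=0.1540
σ²=wᵀΣw=λ₁·μ_p+λ₂ = 0.029612·0.154 + 0.017666 = 0.022226 ≈ 0.0222

0.2324  0.3032  0.3677  0.0968


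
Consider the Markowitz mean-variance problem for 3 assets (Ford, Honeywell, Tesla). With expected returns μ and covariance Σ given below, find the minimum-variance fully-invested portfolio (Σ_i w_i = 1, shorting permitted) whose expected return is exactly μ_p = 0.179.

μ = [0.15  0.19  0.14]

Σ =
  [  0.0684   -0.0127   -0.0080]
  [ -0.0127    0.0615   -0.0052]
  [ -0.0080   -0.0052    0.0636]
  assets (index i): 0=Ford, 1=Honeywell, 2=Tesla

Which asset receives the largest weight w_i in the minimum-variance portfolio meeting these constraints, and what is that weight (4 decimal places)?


u=Σ⁻¹μ = [3.2828  4.0162  2.9426]
v=Σ⁻¹𝟙 = [21.1297  22.3321  20.2070]
a=μᵀu=1.667451  b=𝟙ᵀu=10.241537  c=𝟙ᵀv=63.668820  D=ac−b²=1.275557
λ₁=(c·0.179−b)/D = (63.668820·0.179−10.241537)/1.275557 = 0.905629
λ₂=(a−b·0.179)/D = (1.667451−10.241537·0.179)/1.275557 = -0.129970
w* = 0.905629·u + -0.129970·v:
  w_0 = 0.905629·3.2828 + -0.129970·21.1297 = 0.2268  (Ford)
  w_1 = 0.905629·4.0162 + -0.129970·22.3321 = 0.7346  (Honeywell)
  w_2 = 0.905629·2.9426 + -0.129970·20.2070 = 0.0386  (Tesla)
Σw_i=1.0000  μᵀw=0.1790
σ²=wᵀΣw=λ₁·μ_p+λ₂ = 0.905629·0.179 + -0.129970 = 0.032138 ≈ 0.0321

Honeywell (0.7346)


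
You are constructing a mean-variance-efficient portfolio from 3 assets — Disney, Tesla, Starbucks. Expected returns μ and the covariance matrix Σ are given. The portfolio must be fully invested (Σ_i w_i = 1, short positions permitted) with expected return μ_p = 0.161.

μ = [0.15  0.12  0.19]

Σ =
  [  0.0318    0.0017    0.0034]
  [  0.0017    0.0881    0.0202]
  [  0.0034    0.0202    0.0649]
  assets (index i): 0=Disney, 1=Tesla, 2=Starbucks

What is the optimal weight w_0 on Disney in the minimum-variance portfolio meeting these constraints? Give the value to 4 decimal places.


x=Σ⁻¹μ = [4.4144  0.7093  2.4756]
y=Σ⁻¹𝟙 = [29.8009  8.1849  11.2996]
a=μᵀx=1.217628  b=𝟙ᵀx=7.599233  c=𝟙ᵀy=49.285303  D=ac−b²=2.262823
λ₁=(c·0.161−b)/D = (49.285303·0.161−7.599233)/2.262823 = 0.148355
λ₂=(a−b·0.161)/D = (1.217628−7.599233·0.161)/2.262823 = -0.002585
w* = 0.148355·x + -0.002585·y:
  w_0 = 0.148355·4.4144 + -0.002585·29.8009 = 0.5779  (Disney)
  w_1 = 0.148355·0.7093 + -0.002585·8.1849 = 0.0841  (Tesla)
  w_2 = 0.148355·2.4756 + -0.002585·11.2996 = 0.3381  (Starbucks)
Σw_i=1.0000  μᵀw=0.1610
σ²=wᵀΣw=λ₁·μ_p+λ₂ = 0.148355·0.161 + -0.002585 = 0.021301 ≈ 0.0213

0.5779


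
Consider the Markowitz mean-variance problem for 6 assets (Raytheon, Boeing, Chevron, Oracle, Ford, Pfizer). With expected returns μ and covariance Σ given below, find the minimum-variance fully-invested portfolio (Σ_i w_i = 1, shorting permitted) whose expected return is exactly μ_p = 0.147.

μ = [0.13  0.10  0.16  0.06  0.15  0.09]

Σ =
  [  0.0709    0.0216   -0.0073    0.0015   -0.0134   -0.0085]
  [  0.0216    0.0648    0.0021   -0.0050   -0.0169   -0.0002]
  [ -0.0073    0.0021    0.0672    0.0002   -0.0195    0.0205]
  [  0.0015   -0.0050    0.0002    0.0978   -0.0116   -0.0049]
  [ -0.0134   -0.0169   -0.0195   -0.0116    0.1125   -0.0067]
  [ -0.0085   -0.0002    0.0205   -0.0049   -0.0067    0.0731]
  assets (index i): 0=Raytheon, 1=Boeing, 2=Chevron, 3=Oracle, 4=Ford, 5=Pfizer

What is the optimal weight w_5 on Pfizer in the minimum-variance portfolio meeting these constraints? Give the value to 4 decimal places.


p=Σ⁻¹μ = [2.2776  1.4172  3.0167  0.9888  2.4989  0.9492]
q=Σ⁻¹𝟙 = [15.9622  15.4109  17.3467  13.5699  18.3033  13.3007]
a=μᵀp=1.440069  b=𝟙ᵀp=11.148396  c=𝟙ᵀq=93.893628  D=ac−b²=10.926596
λ₁=(c·0.147−b)/D = (93.893628·0.147−11.148396)/10.926596 = 0.242891
λ₂=(a−b·0.147)/D = (1.440069−11.148396·0.147)/10.926596 = -0.018189
w* = 0.242891·p + -0.018189·q:
  w_0 = 0.242891·2.2776 + -0.018189·15.9622 = 0.2629  (Raytheon)
  w_1 = 0.242891·1.4172 + -0.018189·15.4109 = 0.0639  (Boeing)
  w_2 = 0.242891·3.0167 + -0.018189·17.3467 = 0.4172  (Chevron)
  w_3 = 0.242891·0.9888 + -0.018189·13.5699 = -0.0067  (Oracle)
  w_4 = 0.242891·2.4989 + -0.018189·18.3033 = 0.2740  (Ford)
  w_5 = 0.242891·0.9492 + -0.018189·13.3007 = -0.0114  (Pfizer)
Σw_i=1.0000  μᵀw=0.1470
σ²=wᵀΣw=λ₁·μ_p+λ₂ = 0.242891·0.147 + -0.018189 = 0.017516 ≈ 0.0175

-0.0114


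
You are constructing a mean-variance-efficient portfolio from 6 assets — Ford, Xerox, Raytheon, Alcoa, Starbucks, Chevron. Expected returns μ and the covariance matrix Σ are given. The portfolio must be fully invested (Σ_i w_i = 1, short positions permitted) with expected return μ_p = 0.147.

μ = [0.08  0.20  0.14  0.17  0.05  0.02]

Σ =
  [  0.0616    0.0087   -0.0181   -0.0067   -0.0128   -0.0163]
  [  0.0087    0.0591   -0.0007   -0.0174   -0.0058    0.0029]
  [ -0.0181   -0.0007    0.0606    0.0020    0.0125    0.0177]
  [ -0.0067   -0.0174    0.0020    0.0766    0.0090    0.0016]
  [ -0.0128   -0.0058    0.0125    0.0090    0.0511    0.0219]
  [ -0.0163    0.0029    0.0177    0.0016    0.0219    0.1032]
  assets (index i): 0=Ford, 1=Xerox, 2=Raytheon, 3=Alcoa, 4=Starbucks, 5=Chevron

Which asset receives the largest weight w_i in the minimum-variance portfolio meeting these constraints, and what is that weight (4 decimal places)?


Xerox (0.2989)

x=Σ⁻¹μ = [1.9579  4.1604  2.7564  3.1711  0.8432  -0.3147]
y=Σ⁻¹𝟙 = [26.0845  19.8327  18.4503  17.0873  18.2846  5.9430]
a=μᵀx=1.949560  b=𝟙ᵀx=12.574277  c=𝟙ᵀy=105.682454  D=ac−b²=47.921877
λ₁=(c·0.147−b)/D = (105.682454·0.147−12.574277)/47.921877 = 0.061789
λ₂=(a−b·0.147)/D = (1.949560−12.574277·0.147)/47.921877 = 0.002111
w* = 0.061789·x + 0.002111·y:
  w_0 = 0.061789·1.9579 + 0.002111·26.0845 = 0.1760  (Ford)
  w_1 = 0.061789·4.1604 + 0.002111·19.8327 = 0.2989  (Xerox)
  w_2 = 0.061789·2.7564 + 0.002111·18.4503 = 0.2093  (Raytheon)
  w_3 = 0.061789·3.1711 + 0.002111·17.0873 = 0.2320  (Alcoa)
  w_4 = 0.061789·0.8432 + 0.002111·18.2846 = 0.0907  (Starbucks)
  w_5 = 0.061789·-0.3147 + 0.002111·5.9430 = -0.0069  (Chevron)
Σw_i=1.0000  μᵀw=0.1470
σ²=wᵀΣw=λ₁·μ_p+λ₂ = 0.061789·0.147 + 0.002111 = 0.011194 ≈ 0.0112


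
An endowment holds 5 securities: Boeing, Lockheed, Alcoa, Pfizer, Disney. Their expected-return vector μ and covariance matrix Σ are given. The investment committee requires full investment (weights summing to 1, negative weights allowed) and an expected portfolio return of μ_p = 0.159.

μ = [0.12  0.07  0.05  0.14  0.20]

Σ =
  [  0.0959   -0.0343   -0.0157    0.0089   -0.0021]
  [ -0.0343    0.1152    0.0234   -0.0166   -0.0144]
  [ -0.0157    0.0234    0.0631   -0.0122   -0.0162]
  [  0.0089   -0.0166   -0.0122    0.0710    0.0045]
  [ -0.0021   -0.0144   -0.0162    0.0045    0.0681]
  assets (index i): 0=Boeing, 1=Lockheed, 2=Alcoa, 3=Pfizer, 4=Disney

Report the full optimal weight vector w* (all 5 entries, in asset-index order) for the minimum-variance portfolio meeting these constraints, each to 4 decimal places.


0.1454  0.1024  0.0224  0.2116  0.5182

g=Σ⁻¹μ = [2.0290  1.5660  2.0888  2.2092  3.6815]
h=Σ⁻¹𝟙 = [18.5131  14.6986  24.3689  17.9316  22.9753]
a=μᵀg=1.503116  b=𝟙ᵀg=11.574408  c=𝟙ᵀh=98.487495  D=ac−b²=14.071213
λ₁=(c·0.159−b)/D = (98.487495·0.159−11.574408)/14.071213 = 0.290316
λ₂=(a−b·0.159)/D = (1.503116−11.574408·0.159)/14.071213 = -0.023965
w* = 0.290316·g + -0.023965·h:
  w_0 = 0.290316·2.0290 + -0.023965·18.5131 = 0.1454  (Boeing)
  w_1 = 0.290316·1.5660 + -0.023965·14.6986 = 0.1024  (Lockheed)
  w_2 = 0.290316·2.0888 + -0.023965·24.3689 = 0.0224  (Alcoa)
  w_3 = 0.290316·2.2092 + -0.023965·17.9316 = 0.2116  (Pfizer)
  w_4 = 0.290316·3.6815 + -0.023965·22.9753 = 0.5182  (Disney)
Σw_i=1.0000  μᵀw=0.1590
σ²=wᵀΣw=λ₁·μ_p+λ₂ = 0.290316·0.159 + -0.023965 = 0.022195 ≈ 0.0222


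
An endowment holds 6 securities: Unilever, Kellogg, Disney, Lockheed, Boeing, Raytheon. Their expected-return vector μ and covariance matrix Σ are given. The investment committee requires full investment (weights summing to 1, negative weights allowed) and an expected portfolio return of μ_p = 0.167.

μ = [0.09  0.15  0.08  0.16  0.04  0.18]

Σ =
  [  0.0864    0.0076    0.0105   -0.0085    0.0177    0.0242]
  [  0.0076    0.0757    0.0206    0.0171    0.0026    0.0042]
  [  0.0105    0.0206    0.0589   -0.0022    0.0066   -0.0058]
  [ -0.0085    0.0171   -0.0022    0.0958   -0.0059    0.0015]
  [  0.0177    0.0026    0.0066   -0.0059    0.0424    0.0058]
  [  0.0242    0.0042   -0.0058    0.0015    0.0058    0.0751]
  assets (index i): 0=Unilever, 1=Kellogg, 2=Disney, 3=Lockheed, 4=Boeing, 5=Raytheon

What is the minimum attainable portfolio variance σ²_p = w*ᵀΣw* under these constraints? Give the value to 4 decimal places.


0.0313

u=Σ⁻¹μ = [0.2050  1.1681  1.1375  1.5013  0.5056  2.2842]
v=Σ⁻¹𝟙 = [3.3237  5.2859  13.8527  11.1463  19.7260  11.2727]
a=μᵀu=0.956267  b=𝟙ᵀu=6.801762  c=𝟙ᵀv=64.607232  D=ac−b²=15.517820
λ₁=(c·0.167−b)/D = (64.607232·0.167−6.801762)/15.517820 = 0.256972
λ₂=(a−b·0.167)/D = (0.956267−6.801762·0.167)/15.517820 = -0.011576
w* = 0.256972·u + -0.011576·v:
  w_0 = 0.256972·0.2050 + -0.011576·3.3237 = 0.0142  (Unilever)
  w_1 = 0.256972·1.1681 + -0.011576·5.2859 = 0.2390  (Kellogg)
  w_2 = 0.256972·1.1375 + -0.011576·13.8527 = 0.1320  (Disney)
  w_3 = 0.256972·1.5013 + -0.011576·11.1463 = 0.2568  (Lockheed)
  w_4 = 0.256972·0.5056 + -0.011576·19.7260 = -0.0984  (Boeing)
  w_5 = 0.256972·2.2842 + -0.011576·11.2727 = 0.4565  (Raytheon)
Σw_i=1.0000  μᵀw=0.1670
σ²=wᵀΣw=λ₁·μ_p+λ₂ = 0.256972·0.167 + -0.011576 = 0.031339 ≈ 0.0313


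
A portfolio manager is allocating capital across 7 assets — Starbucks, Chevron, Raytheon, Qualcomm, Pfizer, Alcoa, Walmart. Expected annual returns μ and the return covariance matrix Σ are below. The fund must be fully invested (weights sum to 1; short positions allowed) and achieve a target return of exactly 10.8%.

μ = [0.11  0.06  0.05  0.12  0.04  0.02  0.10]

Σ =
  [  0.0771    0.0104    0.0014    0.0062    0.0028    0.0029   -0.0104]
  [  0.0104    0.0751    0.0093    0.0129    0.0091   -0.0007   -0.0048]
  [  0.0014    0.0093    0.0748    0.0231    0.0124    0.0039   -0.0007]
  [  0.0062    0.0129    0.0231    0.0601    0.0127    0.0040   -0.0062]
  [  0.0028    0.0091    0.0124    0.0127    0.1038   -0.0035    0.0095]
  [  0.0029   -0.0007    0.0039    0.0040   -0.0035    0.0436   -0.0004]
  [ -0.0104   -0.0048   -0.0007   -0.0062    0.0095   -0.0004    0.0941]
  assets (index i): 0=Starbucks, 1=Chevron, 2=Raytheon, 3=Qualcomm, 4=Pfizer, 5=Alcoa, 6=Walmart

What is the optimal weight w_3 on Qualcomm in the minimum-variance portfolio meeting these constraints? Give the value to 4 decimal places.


x=Σ⁻¹μ = [1.4016  0.3699  0.0174  1.9013  -0.0377  0.2049  1.3666]
y=Σ⁻¹𝟙 = [11.4737  9.5192  7.1009  9.2612  6.0857  21.4440  12.5204]
a=μᵀx=0.544644  b=𝟙ᵀx=5.224001  c=𝟙ᵀy=77.405139  D=ac−b²=14.868025
λ₁=(c·0.108−b)/D = (77.405139·0.108−5.224001)/14.868025 = 0.210906
λ₂=(a−b·0.108)/D = (0.544644−5.224001·0.108)/14.868025 = -0.001315
w* = 0.210906·x + -0.001315·y:
  w_0 = 0.210906·1.4016 + -0.001315·11.4737 = 0.2805  (Starbucks)
  w_1 = 0.210906·0.3699 + -0.001315·9.5192 = 0.0655  (Chevron)
  w_2 = 0.210906·0.0174 + -0.001315·7.1009 = -0.0057  (Raytheon)
  w_3 = 0.210906·1.9013 + -0.001315·9.2612 = 0.3888  (Qualcomm)
  w_4 = 0.210906·-0.0377 + -0.001315·6.0857 = -0.0160  (Pfizer)
  w_5 = 0.210906·0.2049 + -0.001315·21.4440 = 0.0150  (Alcoa)
  w_6 = 0.210906·1.3666 + -0.001315·12.5204 = 0.2718  (Walmart)
Σw_i=1.0000  μᵀw=0.1080
σ²=wᵀΣw=λ₁·μ_p+λ₂ = 0.210906·0.108 + -0.001315 = 0.021463 ≈ 0.0215

0.3888


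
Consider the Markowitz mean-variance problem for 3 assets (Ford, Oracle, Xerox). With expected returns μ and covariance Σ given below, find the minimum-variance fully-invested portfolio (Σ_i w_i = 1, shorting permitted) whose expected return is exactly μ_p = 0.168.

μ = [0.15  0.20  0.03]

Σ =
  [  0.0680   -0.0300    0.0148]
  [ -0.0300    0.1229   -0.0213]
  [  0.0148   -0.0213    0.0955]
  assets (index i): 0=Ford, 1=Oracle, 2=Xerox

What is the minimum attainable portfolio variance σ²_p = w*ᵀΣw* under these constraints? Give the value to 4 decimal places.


p=Σ⁻¹μ = [3.2185  2.4767  0.3677]
q=Σ⁻¹𝟙 = [18.7925  14.5983  10.8148]
a=μᵀp=0.989152  b=𝟙ᵀp=6.062977  c=𝟙ᵀq=44.205602  D=ac−b²=6.966386
λ₁=(c·0.168−b)/D = (44.205602·0.168−6.062977)/6.966386 = 0.195735
λ₂=(a−b·0.168)/D = (0.989152−6.062977·0.168)/6.966386 = -0.004224
w* = 0.195735·p + -0.004224·q:
  w_0 = 0.195735·3.2185 + -0.004224·18.7925 = 0.5506  (Ford)
  w_1 = 0.195735·2.4767 + -0.004224·14.5983 = 0.4231  (Oracle)
  w_2 = 0.195735·0.3677 + -0.004224·10.8148 = 0.0263  (Xerox)
Σw_i=1.0000  μᵀw=0.1680
σ²=wᵀΣw=λ₁·μ_p+λ₂ = 0.195735·0.168 + -0.004224 = 0.028659 ≈ 0.0287

0.0287


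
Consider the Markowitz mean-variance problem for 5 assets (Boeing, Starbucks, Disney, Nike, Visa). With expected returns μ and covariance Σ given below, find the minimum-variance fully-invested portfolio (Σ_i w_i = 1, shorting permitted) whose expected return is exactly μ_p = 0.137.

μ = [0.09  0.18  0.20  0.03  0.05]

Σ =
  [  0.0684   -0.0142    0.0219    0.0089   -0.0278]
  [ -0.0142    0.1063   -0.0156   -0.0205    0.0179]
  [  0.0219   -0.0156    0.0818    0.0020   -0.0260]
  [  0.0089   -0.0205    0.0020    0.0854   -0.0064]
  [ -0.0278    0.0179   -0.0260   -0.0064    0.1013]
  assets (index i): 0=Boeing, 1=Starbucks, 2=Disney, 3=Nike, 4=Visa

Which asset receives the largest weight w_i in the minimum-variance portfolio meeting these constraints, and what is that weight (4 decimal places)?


p=Σ⁻¹μ = [1.2485  2.2293  2.9105  0.7810  1.2387]
q=Σ⁻¹𝟙 = [17.7356  13.8521  15.2038  14.1107  17.0849]
a=μᵀp=1.181092  b=𝟙ᵀp=8.407898  c=𝟙ᵀq=77.987074  D=ac−b²=21.417164
λ₁=(c·0.137−b)/D = (77.987074·0.137−8.407898)/21.417164 = 0.106285
λ₂=(a−b·0.137)/D = (1.181092−8.407898·0.137)/21.417164 = 0.001364
w* = 0.106285·p + 0.001364·q:
  w_0 = 0.106285·1.2485 + 0.001364·17.7356 = 0.1569  (Boeing)
  w_1 = 0.106285·2.2293 + 0.001364·13.8521 = 0.2558  (Starbucks)
  w_2 = 0.106285·2.9105 + 0.001364·15.2038 = 0.3301  (Disney)
  w_3 = 0.106285·0.7810 + 0.001364·14.1107 = 0.1023  (Nike)
  w_4 = 0.106285·1.2387 + 0.001364·17.0849 = 0.1550  (Visa)
Σw_i=1.0000  μᵀw=0.1370
σ²=wᵀΣw=λ₁·μ_p+λ₂ = 0.106285·0.137 + 0.001364 = 0.015925 ≈ 0.0159

Disney (0.3301)


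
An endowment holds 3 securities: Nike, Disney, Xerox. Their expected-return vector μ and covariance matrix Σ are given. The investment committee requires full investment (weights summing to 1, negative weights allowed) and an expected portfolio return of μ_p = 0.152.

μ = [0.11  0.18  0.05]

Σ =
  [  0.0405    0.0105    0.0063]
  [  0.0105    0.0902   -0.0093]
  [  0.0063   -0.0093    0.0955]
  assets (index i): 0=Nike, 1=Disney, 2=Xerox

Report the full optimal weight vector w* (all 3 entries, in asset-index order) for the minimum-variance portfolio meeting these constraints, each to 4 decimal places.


p=Σ⁻¹μ = [2.1625  1.8012  0.5563]
q=Σ⁻¹𝟙 = [20.6053  9.7250  10.0589]
a=μᵀp=0.589908  b=𝟙ᵀp=4.520029  c=𝟙ᵀq=40.389251  D=ac−b²=3.395278
λ₁=(c·0.152−b)/D = (40.389251·0.152−4.520029)/3.395278 = 0.476879
λ₂=(a−b·0.152)/D = (0.589908−4.520029·0.152)/3.395278 = -0.028609
w* = 0.476879·p + -0.028609·q:
  w_0 = 0.476879·2.1625 + -0.028609·20.6053 = 0.4418  (Nike)
  w_1 = 0.476879·1.8012 + -0.028609·9.7250 = 0.5807  (Disney)
  w_2 = 0.476879·0.5563 + -0.028609·10.0589 = -0.0225  (Xerox)
Σw_i=1.0000  μᵀw=0.1520
σ²=wᵀΣw=λ₁·μ_p+λ₂ = 0.476879·0.152 + -0.028609 = 0.043876 ≈ 0.0439

0.4418  0.5807  -0.0225


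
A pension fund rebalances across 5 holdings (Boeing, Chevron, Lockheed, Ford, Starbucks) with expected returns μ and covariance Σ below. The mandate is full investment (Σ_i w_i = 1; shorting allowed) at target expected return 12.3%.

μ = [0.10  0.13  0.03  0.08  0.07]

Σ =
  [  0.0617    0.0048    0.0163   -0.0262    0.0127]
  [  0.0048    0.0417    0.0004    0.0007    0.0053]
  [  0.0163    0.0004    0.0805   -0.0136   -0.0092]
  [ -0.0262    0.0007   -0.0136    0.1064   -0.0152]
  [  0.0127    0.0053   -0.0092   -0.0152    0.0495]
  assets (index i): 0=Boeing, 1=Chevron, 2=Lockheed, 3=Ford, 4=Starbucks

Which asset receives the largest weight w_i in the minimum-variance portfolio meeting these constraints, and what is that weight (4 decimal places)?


Chevron (0.6128)

x=Σ⁻¹μ = [1.6338  2.7517  0.3933  1.3563  1.1899]
y=Σ⁻¹𝟙 = [13.5447  19.0536  15.2270  17.8397  22.9950]
a=μᵀx=0.724699  b=𝟙ᵀx=7.325065  c=𝟙ᵀy=88.659906  D=ac−b²=10.595148
λ₁=(c·0.123−b)/D = (88.659906·0.123−7.325065)/10.595148 = 0.337900
λ₂=(a−b·0.123)/D = (0.724699−7.325065·0.123)/10.595148 = -0.016638
w* = 0.337900·x + -0.016638·y:
  w_0 = 0.337900·1.6338 + -0.016638·13.5447 = 0.3267  (Boeing)
  w_1 = 0.337900·2.7517 + -0.016638·19.0536 = 0.6128  (Chevron)
  w_2 = 0.337900·0.3933 + -0.016638·15.2270 = -0.1204  (Lockheed)
  w_3 = 0.337900·1.3563 + -0.016638·17.8397 = 0.1615  (Ford)
  w_4 = 0.337900·1.1899 + -0.016638·22.9950 = 0.0195  (Starbucks)
Σw_i=1.0000  μᵀw=0.1230
σ²=wᵀΣw=λ₁·μ_p+λ₂ = 0.337900·0.123 + -0.016638 = 0.024924 ≈ 0.0249


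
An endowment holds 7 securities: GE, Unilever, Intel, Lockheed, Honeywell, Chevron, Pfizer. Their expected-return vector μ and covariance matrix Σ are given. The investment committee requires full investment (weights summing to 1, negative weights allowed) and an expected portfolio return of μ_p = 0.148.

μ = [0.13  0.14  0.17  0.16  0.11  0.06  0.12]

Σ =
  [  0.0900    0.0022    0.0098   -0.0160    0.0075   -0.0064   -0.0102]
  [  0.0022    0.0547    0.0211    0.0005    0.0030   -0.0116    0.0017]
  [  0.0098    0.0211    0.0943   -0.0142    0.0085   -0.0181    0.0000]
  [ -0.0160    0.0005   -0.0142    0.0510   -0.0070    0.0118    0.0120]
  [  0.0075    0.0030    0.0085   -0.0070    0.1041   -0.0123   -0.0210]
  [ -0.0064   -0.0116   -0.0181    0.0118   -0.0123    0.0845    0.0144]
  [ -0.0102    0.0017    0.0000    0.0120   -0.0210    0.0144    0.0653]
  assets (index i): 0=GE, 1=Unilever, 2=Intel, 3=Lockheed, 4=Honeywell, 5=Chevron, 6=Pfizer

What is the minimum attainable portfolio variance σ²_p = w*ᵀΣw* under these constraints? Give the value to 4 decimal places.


x=Σ⁻¹μ = [2.0219  1.8021  1.8129  3.8581  1.4089  0.8830  1.6560]
y=Σ⁻¹𝟙 = [15.0799  15.1629  10.4362  22.3661  13.2552  13.6424  14.4189]
a=μᵀx=1.847297  b=𝟙ᵀx=13.442816  c=𝟙ᵀy=104.361662  D=ac−b²=12.077705
λ₁=(c·0.148−b)/D = (104.361662·0.148−13.442816)/12.077705 = 0.165819
λ₂=(a−b·0.148)/D = (1.847297−13.442816·0.148)/12.077705 = -0.011777
w* = 0.165819·x + -0.011777·y:
  w_0 = 0.165819·2.0219 + -0.011777·15.0799 = 0.1577  (GE)
  w_1 = 0.165819·1.8021 + -0.011777·15.1629 = 0.1202  (Unilever)
  w_2 = 0.165819·1.8129 + -0.011777·10.4362 = 0.1777  (Intel)
  w_3 = 0.165819·3.8581 + -0.011777·22.3661 = 0.3763  (Lockheed)
  w_4 = 0.165819·1.4089 + -0.011777·13.2552 = 0.0775  (Honeywell)
  w_5 = 0.165819·0.8830 + -0.011777·13.6424 = -0.0142  (Chevron)
  w_6 = 0.165819·1.6560 + -0.011777·14.4189 = 0.1048  (Pfizer)
Σw_i=1.0000  μᵀw=0.1480
σ²=wᵀΣw=λ₁·μ_p+λ₂ = 0.165819·0.148 + -0.011777 = 0.012764 ≈ 0.0128

0.0128


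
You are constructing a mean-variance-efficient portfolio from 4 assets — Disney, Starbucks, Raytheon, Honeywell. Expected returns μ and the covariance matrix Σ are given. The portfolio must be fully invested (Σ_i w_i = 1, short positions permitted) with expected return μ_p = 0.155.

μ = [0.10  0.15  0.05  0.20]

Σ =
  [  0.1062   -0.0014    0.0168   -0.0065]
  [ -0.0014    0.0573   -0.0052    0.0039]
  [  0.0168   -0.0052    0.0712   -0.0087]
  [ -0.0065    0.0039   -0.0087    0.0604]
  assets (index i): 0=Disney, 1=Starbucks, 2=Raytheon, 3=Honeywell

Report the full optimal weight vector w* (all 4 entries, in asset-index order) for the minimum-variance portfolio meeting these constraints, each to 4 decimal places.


g=Σ⁻¹μ = [1.0154  2.5068  1.0626  3.4117]
h=Σ⁻¹𝟙 = [8.3106  17.8126  15.6522  18.5550]
a=μᵀg=1.213040  b=𝟙ᵀg=7.996568  c=𝟙ᵀh=60.330441  D=ac−b²=9.238113
λ₁=(c·0.155−b)/D = (60.330441·0.155−7.996568)/9.238113 = 0.146637
λ₂=(a−b·0.155)/D = (1.213040−7.996568·0.155)/9.238113 = -0.002861
w* = 0.146637·g + -0.002861·h:
  w_0 = 0.146637·1.0154 + -0.002861·8.3106 = 0.1251  (Disney)
  w_1 = 0.146637·2.5068 + -0.002861·17.8126 = 0.3166  (Starbucks)
  w_2 = 0.146637·1.0626 + -0.002861·15.6522 = 0.1110  (Raytheon)
  w_3 = 0.146637·3.4117 + -0.002861·18.5550 = 0.4472  (Honeywell)
Σw_i=1.0000  μᵀw=0.1550
σ²=wᵀΣw=λ₁·μ_p+λ₂ = 0.146637·0.155 + -0.002861 = 0.019868 ≈ 0.0199

0.1251  0.3166  0.1110  0.4472


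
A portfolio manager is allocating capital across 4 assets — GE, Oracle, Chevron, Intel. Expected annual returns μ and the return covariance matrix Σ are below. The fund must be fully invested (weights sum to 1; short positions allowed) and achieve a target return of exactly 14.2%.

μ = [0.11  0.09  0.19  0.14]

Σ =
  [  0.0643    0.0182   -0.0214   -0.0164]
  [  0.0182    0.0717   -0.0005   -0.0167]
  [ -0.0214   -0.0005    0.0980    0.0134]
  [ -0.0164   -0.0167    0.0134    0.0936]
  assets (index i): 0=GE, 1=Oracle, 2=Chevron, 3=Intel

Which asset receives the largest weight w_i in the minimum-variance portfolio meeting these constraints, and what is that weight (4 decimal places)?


p=Σ⁻¹μ = [2.6403  1.0238  2.2723  1.8157]
q=Σ⁻¹𝟙 = [19.9779  12.3600  12.6360  14.5804]
a=μᵀp=1.068506  b=𝟙ᵀp=7.752068  c=𝟙ᵀq=59.554318  D=ac−b²=3.539581
λ₁=(c·0.142−b)/D = (59.554318·0.142−7.752068)/3.539581 = 0.199076
λ₂=(a−b·0.142)/D = (1.068506−7.752068·0.142)/3.539581 = -0.009122
w* = 0.199076·p + -0.009122·q:
  w_0 = 0.199076·2.6403 + -0.009122·19.9779 = 0.3434  (GE)
  w_1 = 0.199076·1.0238 + -0.009122·12.3600 = 0.0911  (Oracle)
  w_2 = 0.199076·2.2723 + -0.009122·12.6360 = 0.3371  (Chevron)
  w_3 = 0.199076·1.8157 + -0.009122·14.5804 = 0.2285  (Intel)
Σw_i=1.0000  μᵀw=0.1420
σ²=wᵀΣw=λ₁·μ_p+λ₂ = 0.199076·0.142 + -0.009122 = 0.019147 ≈ 0.0191

GE (0.3434)


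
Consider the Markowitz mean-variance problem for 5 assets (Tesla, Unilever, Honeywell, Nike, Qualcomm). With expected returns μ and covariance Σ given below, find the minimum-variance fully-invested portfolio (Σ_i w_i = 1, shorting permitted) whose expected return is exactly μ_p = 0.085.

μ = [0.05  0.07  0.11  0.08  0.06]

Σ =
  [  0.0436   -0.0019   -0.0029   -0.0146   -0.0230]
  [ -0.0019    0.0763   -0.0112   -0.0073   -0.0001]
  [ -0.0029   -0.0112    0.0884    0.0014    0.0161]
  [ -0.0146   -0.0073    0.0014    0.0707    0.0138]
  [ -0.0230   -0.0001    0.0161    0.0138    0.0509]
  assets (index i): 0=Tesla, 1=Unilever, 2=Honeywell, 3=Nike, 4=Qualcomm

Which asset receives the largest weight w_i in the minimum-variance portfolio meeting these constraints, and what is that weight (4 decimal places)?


Honeywell (0.3753)

g=Σ⁻¹μ = [2.6132  1.2989  1.1819  1.4717  1.5893]
h=Σ⁻¹𝟙 = [48.4411  17.4707  8.6891  19.2190  33.6105]
a=μᵀg=0.564681  b=𝟙ᵀg=8.154961  c=𝟙ᵀh=127.430501  D=ac−b²=5.454221
λ₁=(c·0.085−b)/D = (127.430501·0.085−8.154961)/5.454221 = 0.490745
λ₂=(a−b·0.085)/D = (0.564681−8.154961·0.085)/5.454221 = -0.023558
w* = 0.490745·g + -0.023558·h:
  w_0 = 0.490745·2.6132 + -0.023558·48.4411 = 0.1412  (Tesla)
  w_1 = 0.490745·1.2989 + -0.023558·17.4707 = 0.2258  (Unilever)
  w_2 = 0.490745·1.1819 + -0.023558·8.6891 = 0.3753  (Honeywell)
  w_3 = 0.490745·1.4717 + -0.023558·19.2190 = 0.2695  (Nike)
  w_4 = 0.490745·1.5893 + -0.023558·33.6105 = -0.0118  (Qualcomm)
Σw_i=1.0000  μᵀw=0.0850
σ²=wᵀΣw=λ₁·μ_p+λ₂ = 0.490745·0.085 + -0.023558 = 0.018155 ≈ 0.0182


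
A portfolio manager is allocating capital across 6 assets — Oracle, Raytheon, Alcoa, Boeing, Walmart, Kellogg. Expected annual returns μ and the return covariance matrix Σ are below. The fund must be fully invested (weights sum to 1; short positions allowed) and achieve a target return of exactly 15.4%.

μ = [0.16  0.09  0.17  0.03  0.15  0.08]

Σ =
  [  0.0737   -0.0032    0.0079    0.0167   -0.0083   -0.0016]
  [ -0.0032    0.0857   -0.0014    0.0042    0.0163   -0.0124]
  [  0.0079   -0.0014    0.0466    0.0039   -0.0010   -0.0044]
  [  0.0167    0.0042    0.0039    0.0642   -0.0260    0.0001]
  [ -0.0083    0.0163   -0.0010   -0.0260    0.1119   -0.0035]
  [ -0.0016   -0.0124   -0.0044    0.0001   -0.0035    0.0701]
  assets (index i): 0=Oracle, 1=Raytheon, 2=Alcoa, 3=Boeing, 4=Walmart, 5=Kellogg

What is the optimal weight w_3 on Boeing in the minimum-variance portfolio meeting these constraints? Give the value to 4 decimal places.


-0.0738

g=Σ⁻¹μ = [1.9876  1.1338  3.5141  0.2536  1.4656  1.6805]
h=Σ⁻¹𝟙 = [10.0499  11.9212  20.7953  15.9152  12.4080  18.5055]
a=μᵀg=1.379344  b=𝟙ᵀg=10.035187  c=𝟙ᵀh=89.595091  D=ac−b²=22.877525
λ₁=(c·0.154−b)/D = (89.595091·0.154−10.035187)/22.877525 = 0.164461
λ₂=(a−b·0.154)/D = (1.379344−10.035187·0.154)/22.877525 = -0.007259
w* = 0.164461·g + -0.007259·h:
  w_0 = 0.164461·1.9876 + -0.007259·10.0499 = 0.2539  (Oracle)
  w_1 = 0.164461·1.1338 + -0.007259·11.9212 = 0.0999  (Raytheon)
  w_2 = 0.164461·3.5141 + -0.007259·20.7953 = 0.4270  (Alcoa)
  w_3 = 0.164461·0.2536 + -0.007259·15.9152 = -0.0738  (Boeing)
  w_4 = 0.164461·1.4656 + -0.007259·12.4080 = 0.1510  (Walmart)
  w_5 = 0.164461·1.6805 + -0.007259·18.5055 = 0.1420  (Kellogg)
Σw_i=1.0000  μᵀw=0.1540
σ²=wᵀΣw=λ₁·μ_p+λ₂ = 0.164461·0.154 + -0.007259 = 0.018068 ≈ 0.0181
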